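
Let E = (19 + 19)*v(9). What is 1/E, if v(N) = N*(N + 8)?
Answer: 1/5814 ≈ 0.00017200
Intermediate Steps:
v(N) = N*(8 + N)
E = 5814 (E = (19 + 19)*(9*(8 + 9)) = 38*(9*17) = 38*153 = 5814)
1/E = 1/5814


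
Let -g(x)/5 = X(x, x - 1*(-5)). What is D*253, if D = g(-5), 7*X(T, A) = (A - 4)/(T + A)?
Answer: -1012/7 ≈ -144.57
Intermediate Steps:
X(T, A) = (-4 + A)/(7*(A + T)) (X(T, A) = ((A - 4)/(T + A))/7 = ((-4 + A)/(A + T))/7 = (-4 + A)/(7*(A + T)))
g(x) = -5*(1 + x)/(7*(5 + 2*x)) (g(x) = -5*(-4 + (x - 1*(-5)))/(7*((x - 1*(-5)) + x)) = -5*(-4 + (x + 5))/(7*((x + 5) + x)) = -5*(-4 + (5 + x))/(7*((5 + x) + x)) = -5*(1 + x)/(7*(5 + 2*x)))
D = -4/7 (D = 5*(-1 - 1*(-5))/(7*(5 + 2*(-5))) = 5*(-1 + 5)/(7*(5 - 10)) = (5/7)*4/(-5) = (5/7)*(-⅕)*4 = -4/7 ≈ -0.57143)
D*253 = -4/7*253 = -1012/7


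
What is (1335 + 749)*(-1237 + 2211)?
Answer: 2029816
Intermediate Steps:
(1335 + 749)*(-1237 + 2211) = 2084*974 = 2029816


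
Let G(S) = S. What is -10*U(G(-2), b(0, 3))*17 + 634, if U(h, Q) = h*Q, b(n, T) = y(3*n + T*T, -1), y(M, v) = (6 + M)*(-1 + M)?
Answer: 41434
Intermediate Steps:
y(M, v) = (-1 + M)*(6 + M)
b(n, T) = -6 + (T² + 3*n)² + 5*T² + 15*n (b(n, T) = -6 + (3*n + T*T)² + 5*(3*n + T*T) = -6 + (3*n + T²)² + 5*(3*n + T²) = -6 + (T² + 3*n)² + 5*(T² + 3*n) = -6 + (T² + 3*n)² + (5*T² + 15*n) = -6 + (T² + 3*n)² + 5*T² + 15*n)
U(h, Q) = Q*h
-10*U(G(-2), b(0, 3))*17 + 634 = -10*(-6 + (3² + 3*0)² + 5*3² + 15*0)*(-2)*17 + 634 = -10*(-6 + (9 + 0)² + 5*9 + 0)*(-2)*17 + 634 = -10*(-6 + 9² + 45 + 0)*(-2)*17 + 634 = -10*(-6 + 81 + 45 + 0)*(-2)*17 + 634 = -1200*(-2)*17 + 634 = -10*(-240)*17 + 634 = 2400*17 + 634 = 40800 + 634 = 41434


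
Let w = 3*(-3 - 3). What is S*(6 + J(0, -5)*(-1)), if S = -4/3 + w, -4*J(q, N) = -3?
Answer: -203/2 ≈ -101.50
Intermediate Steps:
J(q, N) = ¾ (J(q, N) = -¼*(-3) = ¾)
w = -18 (w = 3*(-6) = -18)
S = -58/3 (S = -4/3 - 18 = -58/3 ≈ -19.333)
S*(6 + J(0, -5)*(-1)) = -58*(6 + (¾)*(-1))/3 = -58*(6 - ¾)/3 = -58/3*21/4 = -203/2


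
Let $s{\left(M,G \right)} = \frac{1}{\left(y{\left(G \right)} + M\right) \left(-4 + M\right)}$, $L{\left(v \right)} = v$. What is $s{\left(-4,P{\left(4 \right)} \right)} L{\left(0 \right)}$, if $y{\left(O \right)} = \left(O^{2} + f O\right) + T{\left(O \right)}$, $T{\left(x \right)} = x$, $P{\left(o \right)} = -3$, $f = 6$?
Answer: $0$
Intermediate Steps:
$y{\left(O \right)} = O^{2} + 7 O$ ($y{\left(O \right)} = \left(O^{2} + 6 O\right) + O = O^{2} + 7 O$)
$s{\left(M,G \right)} = \frac{1}{\left(-4 + M\right) \left(M + G \left(7 + G\right)\right)}$ ($s{\left(M,G \right)} = \frac{1}{\left(G \left(7 + G\right) + M\right) \left(-4 + M\right)} = \frac{1}{\left(M + G \left(7 + G\right)\right) \left(-4 + M\right)} = \frac{1}{\left(-4 + M\right) \left(M + G \left(7 + G\right)\right)}$)
$s{\left(-4,P{\left(4 \right)} \right)} L{\left(0 \right)} = \frac{1}{\left(-4\right)^{2} - -84 - -16 - 4 \left(-3\right)^{2} - - 12 \left(7 - 3\right)} 0 = \frac{1}{16 + 84 + 16 - 36 - \left(-12\right) 4} \cdot 0 = \frac{1}{16 + 84 + 16 - 36 + 48} \cdot 0 = \frac{1}{128} \cdot 0 = 0$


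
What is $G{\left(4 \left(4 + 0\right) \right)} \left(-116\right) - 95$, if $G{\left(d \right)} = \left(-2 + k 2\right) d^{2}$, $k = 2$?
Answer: $-59487$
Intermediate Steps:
$G{\left(d \right)} = 2 d^{2}$ ($G{\left(d \right)} = \left(-2 + 2 \cdot 2\right) d^{2} = \left(-2 + 4\right) d^{2} = 2 d^{2}$)
$G{\left(4 \left(4 + 0\right) \right)} \left(-116\right) - 95 = 2 \left(4 \left(4 + 0\right)\right)^{2} \left(-116\right) - 95 = 2 \left(4 \cdot 4\right)^{2} \left(-116\right) - 95 = 2 \cdot 16^{2} \left(-116\right) - 95 = 2 \cdot 256 \left(-116\right) - 95 = 512 \left(-116\right) - 95 = -59392 - 95 = -59487$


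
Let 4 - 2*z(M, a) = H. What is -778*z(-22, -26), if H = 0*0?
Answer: -1556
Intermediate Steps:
H = 0
z(M, a) = 2 (z(M, a) = 2 - ½*0 = 2 + 0 = 2)
-778*z(-22, -26) = -778*2 = -1556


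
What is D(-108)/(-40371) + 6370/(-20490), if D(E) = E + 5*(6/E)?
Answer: -152966795/496321074 ≈ -0.30820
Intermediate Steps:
D(E) = E + 30/E
D(-108)/(-40371) + 6370/(-20490) = (-108 + 30/(-108))/(-40371) + 6370/(-20490) = (-108 + 30*(-1/108))*(-1/40371) + 6370*(-1/20490) = (-108 - 5/18)*(-1/40371) - 637/2049 = -1949/18*(-1/40371) - 637/2049 = 1949/726678 - 637/2049 = -152966795/496321074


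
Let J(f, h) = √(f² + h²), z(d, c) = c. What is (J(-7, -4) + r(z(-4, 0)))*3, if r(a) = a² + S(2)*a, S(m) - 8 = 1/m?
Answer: 3*√65 ≈ 24.187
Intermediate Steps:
S(m) = 8 + 1/m
r(a) = a² + 17*a/2 (r(a) = a² + (8 + 1/2)*a = a² + (8 + ½)*a = a² + 17*a/2)
(J(-7, -4) + r(z(-4, 0)))*3 = (√((-7)² + (-4)²) + (½)*0*(17 + 2*0))*3 = (√(49 + 16) + (½)*0*(17 + 0))*3 = (√65 + (½)*0*17)*3 = (√65 + 0)*3 = √65*3 = 3*√65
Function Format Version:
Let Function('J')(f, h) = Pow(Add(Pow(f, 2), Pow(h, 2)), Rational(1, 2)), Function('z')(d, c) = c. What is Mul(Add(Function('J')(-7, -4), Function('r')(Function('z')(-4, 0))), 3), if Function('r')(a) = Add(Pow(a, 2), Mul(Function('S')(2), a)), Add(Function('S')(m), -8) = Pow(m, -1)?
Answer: Mul(3, Pow(65, Rational(1, 2))) ≈ 24.187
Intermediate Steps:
Function('S')(m) = Add(8, Pow(m, -1))
Function('r')(a) = Add(Pow(a, 2), Mul(Rational(17, 2), a)) (Function('r')(a) = Add(Pow(a, 2), Mul(Add(8, Pow(2, -1)), a)) = Add(Pow(a, 2), Mul(Add(8, Rational(1, 2)), a)) = Add(Pow(a, 2), Mul(Rational(17, 2), a)))
Mul(Add(Function('J')(-7, -4), Function('r')(Function('z')(-4, 0))), 3) = Mul(Add(Pow(Add(Pow(-7, 2), Pow(-4, 2)), Rational(1, 2)), Mul(Rational(1, 2), 0, Add(17, Mul(2, 0)))), 3) = Mul(Add(Pow(Add(49, 16), Rational(1, 2)), Mul(Rational(1, 2), 0, Add(17, 0))), 3) = Mul(Add(Pow(65, Rational(1, 2)), Mul(Rational(1, 2), 0, 17)), 3) = Mul(Add(Pow(65, Rational(1, 2)), 0), 3) = Mul(Pow(65, Rational(1, 2)), 3) = Mul(3, Pow(65, Rational(1, 2)))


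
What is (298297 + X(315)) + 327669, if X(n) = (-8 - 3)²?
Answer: 626087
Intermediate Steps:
X(n) = 121 (X(n) = (-11)² = 121)
(298297 + X(315)) + 327669 = (298297 + 121) + 327669 = 298418 + 327669 = 626087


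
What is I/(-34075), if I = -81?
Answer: 81/34075 ≈ 0.0023771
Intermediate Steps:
I/(-34075) = -81/(-34075) = -1/34075*(-81) = 81/34075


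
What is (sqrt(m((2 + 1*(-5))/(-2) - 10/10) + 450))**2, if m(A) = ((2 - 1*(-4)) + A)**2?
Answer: 1969/4 ≈ 492.25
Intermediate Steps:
m(A) = (6 + A)**2 (m(A) = ((2 + 4) + A)**2 = (6 + A)**2)
(sqrt(m((2 + 1*(-5))/(-2) - 10/10) + 450))**2 = (sqrt((6 + ((2 + 1*(-5))/(-2) - 10/10))**2 + 450))**2 = (sqrt((6 + ((2 - 5)*(-1/2) - 10*1/10))**2 + 450))**2 = (sqrt((6 + (-3*(-1/2) - 1))**2 + 450))**2 = (sqrt((6 + (3/2 - 1))**2 + 450))**2 = (sqrt((6 + 1/2)**2 + 450))**2 = (sqrt((13/2)**2 + 450))**2 = (sqrt(169/4 + 450))**2 = (sqrt(1969/4))**2 = (sqrt(1969)/2)**2 = 1969/4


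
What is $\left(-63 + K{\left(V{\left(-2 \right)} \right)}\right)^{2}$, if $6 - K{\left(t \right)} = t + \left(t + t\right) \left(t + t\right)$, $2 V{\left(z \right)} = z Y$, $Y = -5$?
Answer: $26244$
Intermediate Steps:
$V{\left(z \right)} = - \frac{5 z}{2}$ ($V{\left(z \right)} = \frac{z \left(-5\right)}{2} = \frac{\left(-5\right) z}{2} = - \frac{5 z}{2}$)
$K{\left(t \right)} = 6 - t - 4 t^{2}$ ($K{\left(t \right)} = 6 - \left(t + \left(t + t\right) \left(t + t\right)\right) = 6 - \left(t + 2 t 2 t\right) = 6 - \left(t + 4 t^{2}\right) = 6 - t - 4 t^{2}$)
$\left(-63 + K{\left(V{\left(-2 \right)} \right)}\right)^{2} = \left(-63 - \left(-6 + 5 + 100\right)\right)^{2} = \left(-63 - \left(-1 + 100\right)\right)^{2} = \left(-63 - 99\right)^{2} = \left(-162\right)^{2} = 26244$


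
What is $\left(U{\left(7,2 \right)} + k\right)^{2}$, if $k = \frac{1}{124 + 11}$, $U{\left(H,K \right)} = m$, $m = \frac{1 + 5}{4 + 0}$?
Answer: $\frac{165649}{72900} \approx 2.2723$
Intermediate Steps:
$m = \frac{3}{2}$ ($m = \frac{6}{4} = 6 \cdot \frac{1}{4} = \frac{3}{2} \approx 1.5$)
$U{\left(H,K \right)} = \frac{3}{2}$
$k = \frac{1}{135} \approx 0.0074074$
$\left(U{\left(7,2 \right)} + k\right)^{2} = \left(\frac{3}{2} + \frac{1}{135}\right)^{2} = \left(\frac{407}{270}\right)^{2} = \frac{165649}{72900}$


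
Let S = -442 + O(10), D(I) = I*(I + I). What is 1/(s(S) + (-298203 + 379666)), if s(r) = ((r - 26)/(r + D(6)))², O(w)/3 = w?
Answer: 28900/2354328661 ≈ 1.2275e-5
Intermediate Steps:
O(w) = 3*w
D(I) = 2*I² (D(I) = I*(2*I) = 2*I²)
S = -412 (S = -442 + 3*10 = -442 + 30 = -412)
s(r) = (-26 + r)²/(72 + r)² (s(r) = ((r - 26)/(r + 2*6²))² = ((-26 + r)/(r + 2*36))² = ((-26 + r)/(r + 72))² = ((-26 + r)/(72 + r))² = (-26 + r)²/(72 + r)²)
1/(s(S) + (-298203 + 379666)) = 1/((-26 - 412)²/(72 - 412)² + (-298203 + 379666)) = 1/((-438)²/(-340)² + 81463) = 1/(191844*(1/115600) + 81463) = 1/(47961/28900 + 81463) = 1/(2354328661/28900) = 28900/2354328661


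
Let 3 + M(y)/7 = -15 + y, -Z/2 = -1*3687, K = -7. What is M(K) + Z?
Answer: 7199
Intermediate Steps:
Z = 7374 (Z = -(-2)*3687 = -2*(-3687) = 7374)
M(y) = -126 + 7*y (M(y) = -21 + 7*(-15 + y) = -21 + (-105 + 7*y) = -126 + 7*y)
M(K) + Z = (-126 + 7*(-7)) + 7374 = (-126 - 49) + 7374 = -175 + 7374 = 7199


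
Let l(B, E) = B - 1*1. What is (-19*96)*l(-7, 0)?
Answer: 14592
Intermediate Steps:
l(B, E) = -1 + B (l(B, E) = B - 1 = -1 + B)
(-19*96)*l(-7, 0) = (-19*96)*(-1 - 7) = -1824*(-8) = 14592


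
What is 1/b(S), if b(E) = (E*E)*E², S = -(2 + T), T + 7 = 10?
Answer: 1/625 ≈ 0.0016000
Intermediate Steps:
T = 3 (T = -7 + 10 = 3)
S = -5 (S = -(2 + 3) = -1*5 = -5)
b(E) = E⁴ (b(E) = E²*E² = E⁴)
1/b(S) = 1/((-5)⁴) = 1/625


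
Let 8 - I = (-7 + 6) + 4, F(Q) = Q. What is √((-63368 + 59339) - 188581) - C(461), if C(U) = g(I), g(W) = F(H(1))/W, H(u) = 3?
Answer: -⅗ + I*√192610 ≈ -0.6 + 438.87*I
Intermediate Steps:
I = 5 (I = 8 - ((-7 + 6) + 4) = 8 - (-1 + 4) = 8 - 1*3 = 8 - 3 = 5)
g(W) = 3/W
C(U) = ⅗ (C(U) = 3/5 = 3*(⅕) = ⅗)
√((-63368 + 59339) - 188581) - C(461) = √((-63368 + 59339) - 188581) - 1*⅗ = √(-4029 - 188581) - ⅗ = √(-192610) - ⅗ = I*√192610 - ⅗ = -⅗ + I*√192610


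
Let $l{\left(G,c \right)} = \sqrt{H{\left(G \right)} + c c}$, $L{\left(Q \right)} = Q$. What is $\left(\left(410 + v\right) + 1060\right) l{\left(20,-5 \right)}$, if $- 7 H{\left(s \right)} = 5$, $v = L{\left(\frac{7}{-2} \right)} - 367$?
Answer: $\frac{2199 \sqrt{1190}}{14} \approx 5418.4$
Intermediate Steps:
$v = - \frac{741}{2}$ ($v = \frac{7}{-2} - 367 = 7 \left(- \frac{1}{2}\right) - 367 = - \frac{7}{2} - 367 = - \frac{741}{2} \approx -370.5$)
$H{\left(s \right)} = - \frac{5}{7}$ ($H{\left(s \right)} = \left(- \frac{1}{7}\right) 5 = - \frac{5}{7}$)
$l{\left(G,c \right)} = \sqrt{- \frac{5}{7} + c^{2}}$ ($l{\left(G,c \right)} = \sqrt{- \frac{5}{7} + c c} = \sqrt{- \frac{5}{7} + c^{2}}$)
$\left(\left(410 + v\right) + 1060\right) l{\left(20,-5 \right)} = \left(\left(410 - \frac{741}{2}\right) + 1060\right) \frac{\sqrt{-35 + 49 \left(-5\right)^{2}}}{7} = \left(\frac{79}{2} + 1060\right) \frac{\sqrt{-35 + 49 \cdot 25}}{7} = \frac{2199 \frac{\sqrt{-35 + 1225}}{7}}{2} = \frac{2199 \frac{\sqrt{1190}}{7}}{2} = \frac{2199 \sqrt{1190}}{14}$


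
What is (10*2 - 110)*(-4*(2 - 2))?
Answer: 0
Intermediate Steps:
(10*2 - 110)*(-4*(2 - 2)) = (20 - 110)*(-4*0) = -90*0 = 0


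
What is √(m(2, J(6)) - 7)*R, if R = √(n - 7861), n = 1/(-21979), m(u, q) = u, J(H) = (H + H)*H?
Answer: -10*√189873196234/21979 ≈ -198.25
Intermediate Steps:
J(H) = 2*H² (J(H) = (2*H)*H = 2*H²)
n = -1/21979 ≈ -4.5498e-5
R = 2*I*√949365981170/21979 (R = √(-1/21979 - 7861) = √(-172776920/21979) = 2*I*√949365981170/21979 ≈ 88.662*I)
√(m(2, J(6)) - 7)*R = √(2 - 7)*(2*I*√949365981170/21979) = √(-5)*(2*I*√949365981170/21979) = (I*√5)*(2*I*√949365981170/21979) = -10*√189873196234/21979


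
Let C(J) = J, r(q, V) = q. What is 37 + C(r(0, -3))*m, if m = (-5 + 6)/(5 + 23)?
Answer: 37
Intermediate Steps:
m = 1/28 ≈ 0.035714
37 + C(r(0, -3))*m = 37 + 0*(1/28) = 37 + 0 = 37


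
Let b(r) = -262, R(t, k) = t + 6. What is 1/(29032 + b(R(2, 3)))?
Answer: 1/28770 ≈ 3.4758e-5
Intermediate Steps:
R(t, k) = 6 + t
1/(29032 + b(R(2, 3))) = 1/(29032 - 262) = 1/28770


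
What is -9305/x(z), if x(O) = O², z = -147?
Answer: -9305/21609 ≈ -0.43061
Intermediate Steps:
-9305/x(z) = -9305/((-147)²) = -9305/21609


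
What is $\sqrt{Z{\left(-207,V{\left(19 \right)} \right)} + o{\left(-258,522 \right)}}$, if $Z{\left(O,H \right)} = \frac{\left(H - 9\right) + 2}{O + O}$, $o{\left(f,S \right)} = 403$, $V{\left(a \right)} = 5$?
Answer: $\frac{\sqrt{1918706}}{69} \approx 20.075$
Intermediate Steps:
$Z{\left(O,H \right)} = \frac{-7 + H}{2 O}$ ($Z{\left(O,H \right)} = \frac{\left(H - 9\right) + 2}{2 O} = \left(\left(-9 + H\right) + 2\right) \frac{1}{2 O} = \left(-7 + H\right) \frac{1}{2 O} = \frac{-7 + H}{2 O}$)
$\sqrt{Z{\left(-207,V{\left(19 \right)} \right)} + o{\left(-258,522 \right)}} = \sqrt{\frac{-7 + 5}{2 \left(-207\right)} + 403} = \sqrt{\frac{1}{2} \left(- \frac{1}{207}\right) \left(-2\right) + 403} = \sqrt{\frac{1}{207} + 403} = \sqrt{\frac{83422}{207}} = \frac{\sqrt{1918706}}{69}$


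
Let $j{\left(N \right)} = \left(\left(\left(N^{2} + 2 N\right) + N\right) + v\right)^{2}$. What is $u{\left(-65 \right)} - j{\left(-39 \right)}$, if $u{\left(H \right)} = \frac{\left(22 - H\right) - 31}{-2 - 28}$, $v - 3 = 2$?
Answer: $- \frac{29779243}{15} \approx -1.9853 \cdot 10^{6}$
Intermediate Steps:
$v = 5$ ($v = 3 + 2 = 5$)
$u{\left(H \right)} = \frac{3}{10} + \frac{H}{30}$ ($u{\left(H \right)} = \frac{-9 - H}{-30} = \left(-9 - H\right) \left(- \frac{1}{30}\right) = \frac{3}{10} + \frac{H}{30}$)
$j{\left(N \right)} = \left(5 + N^{2} + 3 N\right)^{2}$ ($j{\left(N \right)} = \left(\left(\left(N^{2} + 2 N\right) + N\right) + 5\right)^{2} = \left(\left(N^{2} + 3 N\right) + 5\right)^{2} = \left(5 + N^{2} + 3 N\right)^{2}$)
$u{\left(-65 \right)} - j{\left(-39 \right)} = \left(\frac{3}{10} + \frac{1}{30} \left(-65\right)\right) - \left(5 + \left(-39\right)^{2} + 3 \left(-39\right)\right)^{2} = \left(\frac{3}{10} - \frac{13}{6}\right) - \left(5 + 1521 - 117\right)^{2} = - \frac{28}{15} - 1409^{2} = - \frac{28}{15} - 1985281 = - \frac{29779243}{15}$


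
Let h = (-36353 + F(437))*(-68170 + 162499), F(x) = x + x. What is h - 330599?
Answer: -3347029190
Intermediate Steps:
F(x) = 2*x
h = -3346698591 (h = (-36353 + 2*437)*(-68170 + 162499) = (-36353 + 874)*94329 = -35479*94329 = -3346698591)
h - 330599 = -3346698591 - 330599 = -3347029190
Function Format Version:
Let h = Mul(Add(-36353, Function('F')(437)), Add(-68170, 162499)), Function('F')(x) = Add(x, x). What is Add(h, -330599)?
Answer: -3347029190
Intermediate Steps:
Function('F')(x) = Mul(2, x)
h = -3346698591 (h = Mul(Add(-36353, Mul(2, 437)), Add(-68170, 162499)) = Mul(Add(-36353, 874), 94329) = Mul(-35479, 94329) = -3346698591)
Add(h, -330599) = Add(-3346698591, -330599) = -3347029190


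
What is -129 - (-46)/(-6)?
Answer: -410/3 ≈ -136.67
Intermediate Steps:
-129 - (-46)/(-6) = -129 - (-1)*(-46)/6 = -129 - 1*23/3 = -129 - 23/3 = -410/3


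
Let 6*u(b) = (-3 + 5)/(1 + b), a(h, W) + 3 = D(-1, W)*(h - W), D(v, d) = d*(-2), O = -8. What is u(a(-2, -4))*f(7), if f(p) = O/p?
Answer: -4/147 ≈ -0.027211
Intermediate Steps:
D(v, d) = -2*d
a(h, W) = -3 - 2*W*(h - W) (a(h, W) = -3 + (-2*W)*(h - W) = -3 - 2*W*(h - W))
f(p) = -8/p
u(b) = 1/(3*(1 + b)) (u(b) = ((-3 + 5)/(1 + b))/6 = (2/(1 + b))/6 = 1/(3*(1 + b)))
u(a(-2, -4))*f(7) = (1/(3*(1 + (-3 + 2*(-4)² - 2*(-4)*(-2)))))*(-8/7) = (1/(3*(1 + (-3 + 2*16 - 16))))*(-8*⅐) = (1/(3*(1 + (-3 + 32 - 16))))*(-8/7) = (1/(3*(1 + 13)))*(-8/7) = ((⅓)/14)*(-8/7) = ((⅓)*(1/14))*(-8/7) = (1/42)*(-8/7) = -4/147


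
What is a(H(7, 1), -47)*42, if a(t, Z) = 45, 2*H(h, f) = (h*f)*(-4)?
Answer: 1890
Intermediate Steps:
H(h, f) = -2*f*h (H(h, f) = ((h*f)*(-4))/2 = ((f*h)*(-4))/2 = (-4*f*h)/2 = -2*f*h)
a(H(7, 1), -47)*42 = 45*42 = 1890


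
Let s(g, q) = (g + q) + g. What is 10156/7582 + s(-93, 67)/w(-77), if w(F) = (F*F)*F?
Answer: 331246529/247245229 ≈ 1.3397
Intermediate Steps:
s(g, q) = q + 2*g
w(F) = F**3 (w(F) = F**2*F = F**3)
10156/7582 + s(-93, 67)/w(-77) = 10156/7582 + (67 + 2*(-93))/((-77)**3) = 10156*(1/7582) + (67 - 186)/(-456533) = 5078/3791 - 119*(-1/456533) = 5078/3791 + 17/65219 = 331246529/247245229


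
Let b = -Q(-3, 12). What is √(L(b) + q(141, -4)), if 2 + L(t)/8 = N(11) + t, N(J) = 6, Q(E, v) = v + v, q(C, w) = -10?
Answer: I*√170 ≈ 13.038*I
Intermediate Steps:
Q(E, v) = 2*v
b = -24 (b = -2*12 = -1*24 = -24)
L(t) = 32 + 8*t (L(t) = -16 + 8*(6 + t) = -16 + (48 + 8*t) = 32 + 8*t)
√(L(b) + q(141, -4)) = √((32 + 8*(-24)) - 10) = √((32 - 192) - 10) = √(-160 - 10) = √(-170) = I*√170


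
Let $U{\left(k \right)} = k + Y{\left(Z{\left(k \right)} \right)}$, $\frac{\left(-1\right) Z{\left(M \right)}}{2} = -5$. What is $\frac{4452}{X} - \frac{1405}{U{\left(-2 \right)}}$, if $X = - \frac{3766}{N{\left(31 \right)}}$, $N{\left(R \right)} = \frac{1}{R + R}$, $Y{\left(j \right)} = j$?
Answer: $- \frac{11717567}{66712} \approx -175.64$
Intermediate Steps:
$Z{\left(M \right)} = 10$ ($Z{\left(M \right)} = \left(-2\right) \left(-5\right) = 10$)
$U{\left(k \right)} = 10 + k$ ($U{\left(k \right)} = k + 10 = 10 + k$)
$N{\left(R \right)} = \frac{1}{2 R}$
$X = -233492$ ($X = - \frac{3766}{\frac{1}{2} \cdot \frac{1}{31}} = - 3766 \frac{1}{\frac{1}{62}} = \left(-3766\right) 62 = -233492$)
$\frac{4452}{X} - \frac{1405}{U{\left(-2 \right)}} = \frac{4452}{-233492} - \frac{1405}{10 - 2} = 4452 \left(- \frac{1}{233492}\right) - \frac{1405}{8} = - \frac{159}{8339} - \frac{1405}{8} = - \frac{11717567}{66712}$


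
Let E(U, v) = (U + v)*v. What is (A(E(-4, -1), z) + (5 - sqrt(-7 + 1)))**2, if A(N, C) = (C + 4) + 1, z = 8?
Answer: (18 - I*sqrt(6))**2 ≈ 318.0 - 88.182*I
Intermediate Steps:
E(U, v) = v*(U + v)
A(N, C) = 5 + C (A(N, C) = (4 + C) + 1 = 5 + C)
(A(E(-4, -1), z) + (5 - sqrt(-7 + 1)))**2 = ((5 + 8) + (5 - sqrt(-7 + 1)))**2 = (13 + (5 - sqrt(-6)))**2 = (13 + (5 - I*sqrt(6)))**2 = (18 - I*sqrt(6))**2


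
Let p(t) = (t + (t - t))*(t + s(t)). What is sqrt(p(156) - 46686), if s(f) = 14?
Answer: I*sqrt(20166) ≈ 142.01*I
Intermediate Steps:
p(t) = t*(14 + t) (p(t) = (t + (t - t))*(t + 14) = (t + 0)*(14 + t) = t*(14 + t))
sqrt(p(156) - 46686) = sqrt(156*(14 + 156) - 46686) = sqrt(156*170 - 46686) = sqrt(26520 - 46686) = sqrt(-20166) = I*sqrt(20166)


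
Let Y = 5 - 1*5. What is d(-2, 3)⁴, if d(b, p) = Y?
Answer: 0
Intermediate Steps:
Y = 0 (Y = 5 - 5 = 0)
d(b, p) = 0
d(-2, 3)⁴ = 0⁴ = 0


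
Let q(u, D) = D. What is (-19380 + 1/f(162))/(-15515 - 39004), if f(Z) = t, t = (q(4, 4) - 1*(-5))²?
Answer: 1569779/4416039 ≈ 0.35547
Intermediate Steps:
t = 81 (t = (4 - 1*(-5))² = (4 + 5)² = 9² = 81)
f(Z) = 81
(-19380 + 1/f(162))/(-15515 - 39004) = (-19380 + 1/81)/(-15515 - 39004) = (-19380 + 1/81)/(-54519) = -1569779/81*(-1/54519) = 1569779/4416039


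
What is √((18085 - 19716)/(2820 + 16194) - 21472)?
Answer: I*√7762850324346/19014 ≈ 146.53*I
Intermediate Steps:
√((18085 - 19716)/(2820 + 16194) - 21472) = √(-1631/19014 - 21472) = √(-408270239/19014) = I*√7762850324346/19014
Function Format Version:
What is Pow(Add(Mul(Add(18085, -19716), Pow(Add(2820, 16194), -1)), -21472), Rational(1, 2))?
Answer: Mul(Rational(1, 19014), I, Pow(7762850324346, Rational(1, 2))) ≈ Mul(146.53, I)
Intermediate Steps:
Pow(Add(Mul(Add(18085, -19716), Pow(Add(2820, 16194), -1)), -21472), Rational(1, 2)) = Pow(Add(Mul(-1631, Pow(19014, -1)), -21472), Rational(1, 2)) = Pow(Add(Mul(-1631, Rational(1, 19014)), -21472), Rational(1, 2)) = Pow(Add(Rational(-1631, 19014), -21472), Rational(1, 2)) = Pow(Rational(-408270239, 19014), Rational(1, 2)) = Mul(Rational(1, 19014), I, Pow(7762850324346, Rational(1, 2)))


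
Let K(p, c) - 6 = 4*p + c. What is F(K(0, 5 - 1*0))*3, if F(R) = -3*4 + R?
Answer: -3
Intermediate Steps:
K(p, c) = 6 + c + 4*p (K(p, c) = 6 + (4*p + c) = 6 + (c + 4*p) = 6 + c + 4*p)
F(R) = -12 + R
F(K(0, 5 - 1*0))*3 = (-12 + (6 + (5 - 1*0) + 4*0))*3 = (-12 + (6 + (5 + 0) + 0))*3 = (-12 + (6 + 5 + 0))*3 = (-12 + 11)*3 = -1*3 = -3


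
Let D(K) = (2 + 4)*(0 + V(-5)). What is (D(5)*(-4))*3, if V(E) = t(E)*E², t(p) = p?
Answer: 9000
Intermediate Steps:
V(E) = E³ (V(E) = E*E² = E³)
D(K) = -750 (D(K) = (2 + 4)*(0 + (-5)³) = 6*(0 - 125) = 6*(-125) = -750)
(D(5)*(-4))*3 = -750*(-4)*3 = 3000*3 = 9000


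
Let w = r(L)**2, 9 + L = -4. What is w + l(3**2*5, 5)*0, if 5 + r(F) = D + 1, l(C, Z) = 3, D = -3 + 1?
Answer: 36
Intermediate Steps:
D = -2
L = -13 (L = -9 - 4 = -13)
r(F) = -6 (r(F) = -5 + (-2 + 1) = -5 - 1 = -6)
w = 36 (w = (-6)**2 = 36)
w + l(3**2*5, 5)*0 = 36 + 3*0 = 36 + 0 = 36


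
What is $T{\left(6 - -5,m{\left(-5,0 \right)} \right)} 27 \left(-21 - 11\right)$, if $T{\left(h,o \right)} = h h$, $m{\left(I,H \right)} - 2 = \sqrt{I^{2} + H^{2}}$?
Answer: $-104544$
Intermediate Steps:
$m{\left(I,H \right)} = 2 + \sqrt{H^{2} + I^{2}}$ ($m{\left(I,H \right)} = 2 + \sqrt{I^{2} + H^{2}} = 2 + \sqrt{H^{2} + I^{2}}$)
$T{\left(h,o \right)} = h^{2}$
$T{\left(6 - -5,m{\left(-5,0 \right)} \right)} 27 \left(-21 - 11\right) = \left(6 - -5\right)^{2} \cdot 27 \left(-21 - 11\right) = \left(6 + 5\right)^{2} \cdot 27 \left(-21 - 11\right) = 11^{2} \cdot 27 \left(-32\right) = 121 \cdot 27 \left(-32\right) = 3267 \left(-32\right) = -104544$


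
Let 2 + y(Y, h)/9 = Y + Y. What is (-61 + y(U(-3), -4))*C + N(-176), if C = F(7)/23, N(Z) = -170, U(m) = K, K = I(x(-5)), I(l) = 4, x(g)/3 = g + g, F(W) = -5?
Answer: -3875/23 ≈ -168.48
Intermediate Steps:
x(g) = 6*g (x(g) = 3*(g + g) = 3*(2*g) = 6*g)
K = 4
U(m) = 4
C = -5/23 ≈ -0.21739
y(Y, h) = -18 + 18*Y (y(Y, h) = -18 + 9*(Y + Y) = -18 + 9*(2*Y) = -18 + 18*Y)
(-61 + y(U(-3), -4))*C + N(-176) = (-61 + (-18 + 18*4))*(-5/23) - 170 = (-61 + (-18 + 72))*(-5/23) - 170 = (-61 + 54)*(-5/23) - 170 = -7*(-5/23) - 170 = 35/23 - 170 = -3875/23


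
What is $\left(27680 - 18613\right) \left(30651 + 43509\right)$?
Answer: $672408720$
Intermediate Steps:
$\left(27680 - 18613\right) \left(30651 + 43509\right) = 9067 \cdot 74160 = 672408720$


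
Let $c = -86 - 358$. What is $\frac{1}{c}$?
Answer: $- \frac{1}{444} \approx -0.0022523$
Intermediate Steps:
$c = -444$
$\frac{1}{c} = \frac{1}{-444} = - \frac{1}{444}$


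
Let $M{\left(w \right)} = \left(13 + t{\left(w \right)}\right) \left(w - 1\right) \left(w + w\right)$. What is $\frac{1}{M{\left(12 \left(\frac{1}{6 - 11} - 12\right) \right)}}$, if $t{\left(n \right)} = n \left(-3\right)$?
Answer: $\frac{125}{2439546648} \approx 5.1239 \cdot 10^{-8}$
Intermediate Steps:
$t{\left(n \right)} = - 3 n$
$M{\left(w \right)} = 2 w \left(-1 + w\right) \left(13 - 3 w\right)$ ($M{\left(w \right)} = \left(13 - 3 w\right) \left(w - 1\right) \left(w + w\right) = \left(13 - 3 w\right) \left(-1 + w\right) 2 w = \left(13 - 3 w\right) 2 w \left(-1 + w\right) = 2 w \left(-1 + w\right) \left(13 - 3 w\right)$)
$\frac{1}{M{\left(12 \left(\frac{1}{6 - 11} - 12\right) \right)}} = \frac{1}{2 \cdot 12 \left(\frac{1}{6 - 11} - 12\right) \left(-13 - 3 \left(12 \left(\frac{1}{6 - 11} - 12\right)\right)^{2} + 16 \cdot 12 \left(\frac{1}{6 - 11} - 12\right)\right)} = \frac{1}{2 \cdot 12 \left(\frac{1}{-5} - 12\right) \left(-13 - 3 \left(12 \left(\frac{1}{-5} - 12\right)\right)^{2} + 16 \cdot 12 \left(\frac{1}{-5} - 12\right)\right)} = \frac{1}{2 \cdot 12 \left(- \frac{1}{5} - 12\right) \left(-13 - 3 \left(12 \left(- \frac{1}{5} - 12\right)\right)^{2} + 16 \cdot 12 \left(- \frac{1}{5} - 12\right)\right)} = \frac{1}{2 \cdot 12 \left(- \frac{61}{5}\right) \left(-13 - 3 \left(12 \left(- \frac{61}{5}\right)\right)^{2} + 16 \cdot 12 \left(- \frac{61}{5}\right)\right)} = \frac{1}{2 \left(- \frac{732}{5}\right) \left(-13 - 3 \left(- \frac{732}{5}\right)^{2} + 16 \left(- \frac{732}{5}\right)\right)} = \frac{1}{2 \left(- \frac{732}{5}\right) \left(-13 - \frac{1607472}{25} - \frac{11712}{5}\right)} = \frac{1}{2 \left(- \frac{732}{5}\right) \left(- \frac{1666357}{25}\right)} = \frac{1}{\frac{2439546648}{125}} = \frac{125}{2439546648}$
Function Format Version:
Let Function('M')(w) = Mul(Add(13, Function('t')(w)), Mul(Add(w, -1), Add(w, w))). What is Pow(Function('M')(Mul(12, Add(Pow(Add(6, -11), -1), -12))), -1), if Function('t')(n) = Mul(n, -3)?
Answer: Rational(125, 2439546648) ≈ 5.1239e-8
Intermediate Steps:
Function('t')(n) = Mul(-3, n)
Function('M')(w) = Mul(2, w, Add(-1, w), Add(13, Mul(-3, w))) (Function('M')(w) = Mul(Add(13, Mul(-3, w)), Mul(Add(w, -1), Add(w, w))) = Mul(Add(13, Mul(-3, w)), Mul(Add(-1, w), Mul(2, w))) = Mul(Add(13, Mul(-3, w)), Mul(2, w, Add(-1, w))) = Mul(2, w, Add(-1, w), Add(13, Mul(-3, w))))
Pow(Function('M')(Mul(12, Add(Pow(Add(6, -11), -1), -12))), -1) = Pow(Mul(2, Mul(12, Add(Pow(Add(6, -11), -1), -12)), Add(-13, Mul(-3, Pow(Mul(12, Add(Pow(Add(6, -11), -1), -12)), 2)), Mul(16, Mul(12, Add(Pow(Add(6, -11), -1), -12))))), -1) = Pow(Mul(2, Mul(12, Add(Pow(-5, -1), -12)), Add(-13, Mul(-3, Pow(Mul(12, Add(Pow(-5, -1), -12)), 2)), Mul(16, Mul(12, Add(Pow(-5, -1), -12))))), -1) = Pow(Mul(2, Mul(12, Add(Rational(-1, 5), -12)), Add(-13, Mul(-3, Pow(Mul(12, Add(Rational(-1, 5), -12)), 2)), Mul(16, Mul(12, Add(Rational(-1, 5), -12))))), -1) = Pow(Mul(2, Mul(12, Rational(-61, 5)), Add(-13, Mul(-3, Pow(Mul(12, Rational(-61, 5)), 2)), Mul(16, Mul(12, Rational(-61, 5))))), -1) = Pow(Mul(2, Rational(-732, 5), Add(-13, Mul(-3, Pow(Rational(-732, 5), 2)), Mul(16, Rational(-732, 5)))), -1) = Pow(Mul(2, Rational(-732, 5), Add(-13, Mul(-3, Rational(535824, 25)), Rational(-11712, 5))), -1) = Pow(Mul(2, Rational(-732, 5), Add(-13, Rational(-1607472, 25), Rational(-11712, 5))), -1) = Pow(Mul(2, Rational(-732, 5), Rational(-1666357, 25)), -1) = Pow(Rational(2439546648, 125), -1) = Rational(125, 2439546648)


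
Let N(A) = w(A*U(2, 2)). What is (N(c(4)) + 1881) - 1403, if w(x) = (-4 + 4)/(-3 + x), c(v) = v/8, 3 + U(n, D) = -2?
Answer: 478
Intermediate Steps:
U(n, D) = -5 (U(n, D) = -3 - 2 = -5)
c(v) = v/8 (c(v) = v*(1/8) = v/8)
w(x) = 0 (w(x) = 0/(-3 + x) = 0)
N(A) = 0
(N(c(4)) + 1881) - 1403 = (0 + 1881) - 1403 = 1881 - 1403 = 478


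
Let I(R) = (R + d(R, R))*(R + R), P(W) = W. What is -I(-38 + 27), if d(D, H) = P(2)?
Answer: -198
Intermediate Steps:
d(D, H) = 2
I(R) = 2*R*(2 + R) (I(R) = (R + 2)*(R + R) = (2 + R)*(2*R) = 2*R*(2 + R))
-I(-38 + 27) = -2*(-38 + 27)*(2 + (-38 + 27)) = -2*(-11)*(2 - 11) = -2*(-11)*(-9) = -1*198 = -198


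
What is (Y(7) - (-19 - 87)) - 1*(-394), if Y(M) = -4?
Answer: 496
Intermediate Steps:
(Y(7) - (-19 - 87)) - 1*(-394) = (-4 - (-19 - 87)) - 1*(-394) = (-4 - 1*(-106)) + 394 = (-4 + 106) + 394 = 102 + 394 = 496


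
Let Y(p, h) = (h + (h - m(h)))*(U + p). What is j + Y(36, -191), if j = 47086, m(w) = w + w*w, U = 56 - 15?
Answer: -2776658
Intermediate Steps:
U = 41
m(w) = w + w**2
Y(p, h) = (41 + p)*(2*h - h*(1 + h)) (Y(p, h) = (h + (h - h*(1 + h)))*(41 + p) = (2*h - h*(1 + h))*(41 + p) = (41 + p)*(2*h - h*(1 + h)))
j + Y(36, -191) = 47086 - 191*(41 + 36 - 41*(-191) - 1*(-191)*36) = 47086 - 191*(41 + 36 + 7831 + 6876) = 47086 - 191*14784 = 47086 - 2823744 = -2776658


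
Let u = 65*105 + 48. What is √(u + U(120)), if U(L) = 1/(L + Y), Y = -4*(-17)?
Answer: 5*√2429195/94 ≈ 82.904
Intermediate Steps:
u = 6873 (u = 6825 + 48 = 6873)
Y = 68
U(L) = 1/(68 + L) (U(L) = 1/(L + 68) = 1/(68 + L))
√(u + U(120)) = √(6873 + 1/(68 + 120)) = √(6873 + 1/188) = √(1292125/188) = 5*√2429195/94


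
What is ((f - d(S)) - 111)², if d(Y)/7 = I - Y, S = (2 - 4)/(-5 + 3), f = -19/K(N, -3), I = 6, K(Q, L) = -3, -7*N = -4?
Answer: 175561/9 ≈ 19507.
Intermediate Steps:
N = 4/7 (N = -⅐*(-4) = 4/7 ≈ 0.57143)
f = 19/3 (f = -19/(-3) = -19*(-⅓) = 19/3 ≈ 6.3333)
S = 1 (S = -2/(-2) = -2*(-½) = 1)
d(Y) = 42 - 7*Y (d(Y) = 7*(6 - Y) = 42 - 7*Y)
((f - d(S)) - 111)² = ((19/3 - (42 - 7*1)) - 111)² = ((19/3 - (42 - 7)) - 111)² = ((19/3 - 1*35) - 111)² = ((19/3 - 35) - 111)² = (-86/3 - 111)² = (-419/3)² = 175561/9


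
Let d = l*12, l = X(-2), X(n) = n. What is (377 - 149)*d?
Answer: -5472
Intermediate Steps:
l = -2
d = -24 (d = -2*12 = -24)
(377 - 149)*d = (377 - 149)*(-24) = 228*(-24) = -5472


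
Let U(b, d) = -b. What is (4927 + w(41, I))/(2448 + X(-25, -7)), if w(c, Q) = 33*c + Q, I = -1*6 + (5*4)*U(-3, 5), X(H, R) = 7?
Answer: 6334/2455 ≈ 2.5800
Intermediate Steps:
I = 54 (I = -1*6 + (5*4)*(-1*(-3)) = -6 + 20*3 = -6 + 60 = 54)
w(c, Q) = Q + 33*c
(4927 + w(41, I))/(2448 + X(-25, -7)) = (4927 + (54 + 33*41))/(2448 + 7) = (4927 + (54 + 1353))/2455 = (4927 + 1407)*(1/2455) = 6334*(1/2455) = 6334/2455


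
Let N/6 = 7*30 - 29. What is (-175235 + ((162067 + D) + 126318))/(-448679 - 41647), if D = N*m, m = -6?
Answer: -53317/245163 ≈ -0.21748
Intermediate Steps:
N = 1086 (N = 6*(7*30 - 29) = 6*(210 - 29) = 6*181 = 1086)
D = -6516 (D = 1086*(-6) = -6516)
(-175235 + ((162067 + D) + 126318))/(-448679 - 41647) = (-175235 + ((162067 - 6516) + 126318))/(-448679 - 41647) = (-175235 + (155551 + 126318))/(-490326) = (-175235 + 281869)*(-1/490326) = 106634*(-1/490326) = -53317/245163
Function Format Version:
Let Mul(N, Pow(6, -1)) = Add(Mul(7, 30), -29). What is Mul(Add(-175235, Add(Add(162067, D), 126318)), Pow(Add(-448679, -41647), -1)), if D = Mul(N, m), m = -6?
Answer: Rational(-53317, 245163) ≈ -0.21748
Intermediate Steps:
N = 1086 (N = Mul(6, Add(Mul(7, 30), -29)) = Mul(6, Add(210, -29)) = Mul(6, 181) = 1086)
D = -6516 (D = Mul(1086, -6) = -6516)
Mul(Add(-175235, Add(Add(162067, D), 126318)), Pow(Add(-448679, -41647), -1)) = Mul(Add(-175235, Add(Add(162067, -6516), 126318)), Pow(Add(-448679, -41647), -1)) = Mul(Add(-175235, Add(155551, 126318)), Pow(-490326, -1)) = Mul(Add(-175235, 281869), Rational(-1, 490326)) = Mul(106634, Rational(-1, 490326)) = Rational(-53317, 245163)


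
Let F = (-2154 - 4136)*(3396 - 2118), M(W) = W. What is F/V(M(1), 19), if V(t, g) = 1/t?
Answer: -8038620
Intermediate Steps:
F = -8038620 (F = -6290*1278 = -8038620)
F/V(M(1), 19) = -8038620/(1/1) = -8038620/1 = -8038620*1 = -8038620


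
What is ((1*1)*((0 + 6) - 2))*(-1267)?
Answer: -5068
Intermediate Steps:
((1*1)*((0 + 6) - 2))*(-1267) = (1*(6 - 2))*(-1267) = (1*4)*(-1267) = 4*(-1267) = -5068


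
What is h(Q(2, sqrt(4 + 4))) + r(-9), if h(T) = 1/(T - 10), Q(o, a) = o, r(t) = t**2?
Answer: 647/8 ≈ 80.875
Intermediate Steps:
h(T) = 1/(-10 + T)
h(Q(2, sqrt(4 + 4))) + r(-9) = 1/(-10 + 2) + (-9)**2 = 1/(-8) + 81 = -1/8 + 81 = 647/8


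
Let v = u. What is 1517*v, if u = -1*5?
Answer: -7585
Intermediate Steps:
u = -5
v = -5
1517*v = 1517*(-5) = -7585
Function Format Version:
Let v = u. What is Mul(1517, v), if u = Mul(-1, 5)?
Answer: -7585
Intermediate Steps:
u = -5
v = -5
Mul(1517, v) = Mul(1517, -5) = -7585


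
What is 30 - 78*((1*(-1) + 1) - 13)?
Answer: 1044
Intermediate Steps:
30 - 78*((1*(-1) + 1) - 13) = 30 - 78*((-1 + 1) - 13) = 30 - 78*(0 - 13) = 30 - 78*(-13) = 30 + 1014 = 1044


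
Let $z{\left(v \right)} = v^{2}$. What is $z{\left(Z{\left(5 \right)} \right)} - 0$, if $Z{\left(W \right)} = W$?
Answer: $25$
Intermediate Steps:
$z{\left(Z{\left(5 \right)} \right)} - 0 = 5^{2} - 0 = 25 + 0 = 25$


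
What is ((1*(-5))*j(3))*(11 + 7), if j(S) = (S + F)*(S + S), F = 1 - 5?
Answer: 540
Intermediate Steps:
F = -4
j(S) = 2*S*(-4 + S) (j(S) = (S - 4)*(S + S) = (-4 + S)*(2*S) = 2*S*(-4 + S))
((1*(-5))*j(3))*(11 + 7) = ((1*(-5))*(2*3*(-4 + 3)))*(11 + 7) = -10*3*(-1)*18 = -5*(-6)*18 = 30*18 = 540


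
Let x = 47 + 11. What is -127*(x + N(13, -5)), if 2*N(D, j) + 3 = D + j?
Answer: -15367/2 ≈ -7683.5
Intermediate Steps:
N(D, j) = -3/2 + D/2 + j/2 (N(D, j) = -3/2 + (D + j)/2 = -3/2 + (D/2 + j/2) = -3/2 + D/2 + j/2)
x = 58
-127*(x + N(13, -5)) = -127*(58 + (-3/2 + (½)*13 + (½)*(-5))) = -127*(58 + (-3/2 + 13/2 - 5/2)) = -127*(58 + 5/2) = -127*121/2 = -15367/2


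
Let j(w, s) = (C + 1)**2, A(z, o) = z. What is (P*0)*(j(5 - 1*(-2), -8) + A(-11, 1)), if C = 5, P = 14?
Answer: 0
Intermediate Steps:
j(w, s) = 36 (j(w, s) = (5 + 1)**2 = 6**2 = 36)
(P*0)*(j(5 - 1*(-2), -8) + A(-11, 1)) = (14*0)*(36 - 11) = 0*25 = 0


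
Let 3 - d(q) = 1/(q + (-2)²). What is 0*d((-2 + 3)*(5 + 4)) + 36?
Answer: 36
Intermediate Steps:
d(q) = 3 - 1/(4 + q) (d(q) = 3 - 1/(q + (-2)²) = 3 - 1/(q + 4) = 3 - 1/(4 + q))
0*d((-2 + 3)*(5 + 4)) + 36 = 0*((11 + 3*((-2 + 3)*(5 + 4)))/(4 + (-2 + 3)*(5 + 4))) + 36 = 0*((11 + 3*(1*9))/(4 + 1*9)) + 36 = 0*((11 + 3*9)/(4 + 9)) + 36 = 0*((11 + 27)/13) + 36 = 0*((1/13)*38) + 36 = 0*(38/13) + 36 = 0 + 36 = 36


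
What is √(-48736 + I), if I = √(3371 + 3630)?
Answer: √(-48736 + √7001) ≈ 220.57*I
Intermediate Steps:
I = √7001 ≈ 83.672
√(-48736 + I) = √(-48736 + √7001)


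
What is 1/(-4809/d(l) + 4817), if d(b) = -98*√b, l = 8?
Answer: 7553056/36382598783 - 19236*√2/36382598783 ≈ 0.00020685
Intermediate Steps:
1/(-4809/d(l) + 4817) = 1/(-4809*(-√2/392) + 4817) = 1/(-(-687)*√2/56 + 4817) = 1/(687*√2/56 + 4817) = 1/(4817 + 687*√2/56)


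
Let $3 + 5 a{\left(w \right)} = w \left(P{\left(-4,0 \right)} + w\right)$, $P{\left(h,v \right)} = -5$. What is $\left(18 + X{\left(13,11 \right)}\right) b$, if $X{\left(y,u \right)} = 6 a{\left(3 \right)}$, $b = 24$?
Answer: $\frac{864}{5} \approx 172.8$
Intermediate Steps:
$a{\left(w \right)} = - \frac{3}{5} + \frac{w \left(-5 + w\right)}{5}$
$X{\left(y,u \right)} = - \frac{54}{5}$ ($X{\left(y,u \right)} = 6 \left(- \frac{3}{5} - 3 + \frac{3^{2}}{5}\right) = 6 \left(- \frac{3}{5} - 3 + \frac{1}{5} \cdot 9\right) = 6 \left(- \frac{3}{5} - 3 + \frac{9}{5}\right) = 6 \left(- \frac{9}{5}\right) = - \frac{54}{5}$)
$\left(18 + X{\left(13,11 \right)}\right) b = \left(18 - \frac{54}{5}\right) 24 = \frac{36}{5} \cdot 24 = \frac{864}{5}$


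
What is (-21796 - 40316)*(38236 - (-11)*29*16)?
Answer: -2691934080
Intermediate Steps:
(-21796 - 40316)*(38236 - (-11)*29*16) = -62112*(38236 - 11*(-29)*16) = -62112*(38236 + 319*16) = -62112*(38236 + 5104) = -62112*43340 = -2691934080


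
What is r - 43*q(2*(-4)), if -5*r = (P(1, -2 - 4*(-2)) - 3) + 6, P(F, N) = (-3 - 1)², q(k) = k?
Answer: 1701/5 ≈ 340.20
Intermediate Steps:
P(F, N) = 16 (P(F, N) = (-4)² = 16)
r = -19/5 (r = -((16 - 3) + 6)/5 = -(13 + 6)/5 = -⅕*19 = -19/5 ≈ -3.8000)
r - 43*q(2*(-4)) = -19/5 - 86*(-4) = -19/5 - 43*(-8) = -19/5 + 344 = 1701/5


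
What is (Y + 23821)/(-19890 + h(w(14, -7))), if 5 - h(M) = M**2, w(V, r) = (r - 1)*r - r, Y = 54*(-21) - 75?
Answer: -11306/11927 ≈ -0.94793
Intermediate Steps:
Y = -1209 (Y = -1134 - 75 = -1209)
w(V, r) = -r + r*(-1 + r) (w(V, r) = (-1 + r)*r - r = r*(-1 + r) - r = -r + r*(-1 + r))
h(M) = 5 - M**2
(Y + 23821)/(-19890 + h(w(14, -7))) = (-1209 + 23821)/(-19890 + (5 - (-7*(-2 - 7))**2)) = 22612/(-19890 + (5 - (-7*(-9))**2)) = 22612/(-19890 + (5 - 1*63**2)) = 22612/(-19890 + (5 - 1*3969)) = 22612/(-19890 + (5 - 3969)) = 22612/(-19890 - 3964) = 22612/(-23854) = 22612*(-1/23854) = -11306/11927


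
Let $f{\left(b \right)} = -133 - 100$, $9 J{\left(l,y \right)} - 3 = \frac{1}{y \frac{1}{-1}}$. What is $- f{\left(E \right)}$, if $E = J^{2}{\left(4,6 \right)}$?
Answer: $233$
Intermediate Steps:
$J{\left(l,y \right)} = \frac{1}{3} - \frac{1}{9 y}$ ($J{\left(l,y \right)} = \frac{1}{3} + \frac{1}{9 \frac{y}{-1}} = \frac{1}{3} + \frac{1}{9 y \left(-1\right)} = \frac{1}{3} + \frac{1}{9 \left(- y\right)} = \frac{1}{3} + \frac{\left(-1\right) \frac{1}{y}}{9} = \frac{1}{3} - \frac{1}{9 y}$)
$E = \frac{289}{2916}$ ($E = \left(\frac{-1 + 3 \cdot 6}{9 \cdot 6}\right)^{2} = \left(\frac{1}{9} \cdot \frac{1}{6} \left(-1 + 18\right)\right)^{2} = \left(\frac{1}{9} \cdot \frac{1}{6} \cdot 17\right)^{2} = \left(\frac{17}{54}\right)^{2} = \frac{289}{2916} \approx 0.099108$)
$f{\left(b \right)} = -233$ ($f{\left(b \right)} = -133 - 100 = -233$)
$- f{\left(E \right)} = \left(-1\right) \left(-233\right) = 233$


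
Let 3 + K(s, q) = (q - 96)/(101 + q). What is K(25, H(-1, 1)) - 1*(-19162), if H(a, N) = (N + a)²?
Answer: 1934963/101 ≈ 19158.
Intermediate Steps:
K(s, q) = -3 + (-96 + q)/(101 + q) (K(s, q) = -3 + (q - 96)/(101 + q) = -3 + (-96 + q)/(101 + q))
K(25, H(-1, 1)) - 1*(-19162) = (-399 - 2*(1 - 1)²)/(101 + (1 - 1)²) - 1*(-19162) = (-399 - 2*0²)/(101 + 0²) + 19162 = (-399 - 2*0)/(101 + 0) + 19162 = (-399 + 0)/101 + 19162 = (1/101)*(-399) + 19162 = -399/101 + 19162 = 1934963/101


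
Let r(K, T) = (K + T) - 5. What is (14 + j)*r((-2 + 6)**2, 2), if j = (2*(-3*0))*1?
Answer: 182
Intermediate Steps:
r(K, T) = -5 + K + T
j = 0 (j = (2*0)*1 = 0*1 = 0)
(14 + j)*r((-2 + 6)**2, 2) = (14 + 0)*(-5 + (-2 + 6)**2 + 2) = 14*(-5 + 4**2 + 2) = 14*(-5 + 16 + 2) = 14*13 = 182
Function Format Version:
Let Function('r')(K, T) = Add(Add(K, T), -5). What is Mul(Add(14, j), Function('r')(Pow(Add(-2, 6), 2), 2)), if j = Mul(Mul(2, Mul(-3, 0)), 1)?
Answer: 182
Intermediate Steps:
Function('r')(K, T) = Add(-5, K, T)
j = 0 (j = Mul(Mul(2, 0), 1) = Mul(0, 1) = 0)
Mul(Add(14, j), Function('r')(Pow(Add(-2, 6), 2), 2)) = Mul(Add(14, 0), Add(-5, Pow(Add(-2, 6), 2), 2)) = Mul(14, Add(-5, Pow(4, 2), 2)) = Mul(14, Add(-5, 16, 2)) = Mul(14, 13) = 182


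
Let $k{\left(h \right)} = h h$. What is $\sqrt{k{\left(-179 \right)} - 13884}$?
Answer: $\sqrt{18157} \approx 134.75$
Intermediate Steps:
$k{\left(h \right)} = h^{2}$
$\sqrt{k{\left(-179 \right)} - 13884} = \sqrt{\left(-179\right)^{2} - 13884} = \sqrt{32041 - 13884} = \sqrt{18157}$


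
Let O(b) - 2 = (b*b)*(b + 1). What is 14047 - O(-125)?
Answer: 1951545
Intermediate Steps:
O(b) = 2 + b²*(1 + b) (O(b) = 2 + (b*b)*(b + 1) = 2 + b²*(1 + b))
14047 - O(-125) = 14047 - (2 + (-125)² + (-125)³) = 14047 - (2 + 15625 - 1953125) = 14047 - 1*(-1937498) = 14047 + 1937498 = 1951545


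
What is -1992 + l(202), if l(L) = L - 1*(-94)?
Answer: -1696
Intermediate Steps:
l(L) = 94 + L (l(L) = L + 94 = 94 + L)
-1992 + l(202) = -1992 + (94 + 202) = -1992 + 296 = -1696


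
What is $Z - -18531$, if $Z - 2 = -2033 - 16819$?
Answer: $-319$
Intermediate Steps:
$Z = -18850$ ($Z = 2 - 18852 = -18850$)
$Z - -18531 = -18850 - -18531 = -18850 + 18531 = -319$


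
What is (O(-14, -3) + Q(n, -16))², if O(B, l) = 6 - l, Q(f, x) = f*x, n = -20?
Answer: 108241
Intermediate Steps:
(O(-14, -3) + Q(n, -16))² = ((6 - 1*(-3)) - 20*(-16))² = ((6 + 3) + 320)² = (9 + 320)² = 329² = 108241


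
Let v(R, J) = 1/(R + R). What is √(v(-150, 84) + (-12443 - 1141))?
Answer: I*√12225603/30 ≈ 116.55*I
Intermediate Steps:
v(R, J) = 1/(2*R)
√(v(-150, 84) + (-12443 - 1141)) = √((½)/(-150) + (-12443 - 1141)) = √((½)*(-1/150) - 13584) = √(-1/300 - 13584) = √(-4075201/300) = I*√12225603/30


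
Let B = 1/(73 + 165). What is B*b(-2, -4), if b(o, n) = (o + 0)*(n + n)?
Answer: 8/119 ≈ 0.067227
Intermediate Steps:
b(o, n) = 2*n*o (b(o, n) = o*(2*n) = 2*n*o)
B = 1/238 ≈ 0.0042017
B*b(-2, -4) = (2*(-4)*(-2))/238 = (1/238)*16 = 8/119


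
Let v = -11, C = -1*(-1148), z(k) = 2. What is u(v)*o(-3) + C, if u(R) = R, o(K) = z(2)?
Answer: 1126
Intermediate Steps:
o(K) = 2
C = 1148
u(v)*o(-3) + C = -11*2 + 1148 = -22 + 1148 = 1126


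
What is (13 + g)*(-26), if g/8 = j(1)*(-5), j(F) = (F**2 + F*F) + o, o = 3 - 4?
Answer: 702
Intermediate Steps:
o = -1
j(F) = -1 + 2*F**2 (j(F) = (F**2 + F*F) - 1 = (F**2 + F**2) - 1 = 2*F**2 - 1 = -1 + 2*F**2)
g = -40 (g = 8*((-1 + 2*1**2)*(-5)) = 8*((-1 + 2*1)*(-5)) = 8*((-1 + 2)*(-5)) = 8*(1*(-5)) = 8*(-5) = -40)
(13 + g)*(-26) = (13 - 40)*(-26) = -27*(-26) = 702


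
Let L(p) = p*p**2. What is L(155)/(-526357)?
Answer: -3723875/526357 ≈ -7.0748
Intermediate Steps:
L(p) = p**3
L(155)/(-526357) = 155**3/(-526357) = 3723875*(-1/526357) = -3723875/526357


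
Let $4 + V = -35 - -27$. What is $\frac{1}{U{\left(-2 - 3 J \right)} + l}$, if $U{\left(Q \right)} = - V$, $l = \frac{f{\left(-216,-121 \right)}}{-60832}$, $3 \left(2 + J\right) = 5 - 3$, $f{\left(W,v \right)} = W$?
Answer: $\frac{7604}{91275} \approx 0.083309$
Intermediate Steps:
$V = -12$ ($V = -4 - 8 = -12$)
$J = - \frac{4}{3}$ ($J = -2 + \frac{5 - 3}{3} = -2 + \frac{1}{3} \cdot 2 = -2 + \frac{2}{3} = - \frac{4}{3} \approx -1.3333$)
$l = \frac{27}{7604}$ ($l = - \frac{216}{-60832} = \left(-216\right) \left(- \frac{1}{60832}\right) = \frac{27}{7604} \approx 0.0035508$)
$U{\left(Q \right)} = 12$ ($U{\left(Q \right)} = \left(-1\right) \left(-12\right) = 12$)
$\frac{1}{U{\left(-2 - 3 J \right)} + l} = \frac{1}{12 + \frac{27}{7604}} = \frac{1}{\frac{91275}{7604}} = \frac{7604}{91275}$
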